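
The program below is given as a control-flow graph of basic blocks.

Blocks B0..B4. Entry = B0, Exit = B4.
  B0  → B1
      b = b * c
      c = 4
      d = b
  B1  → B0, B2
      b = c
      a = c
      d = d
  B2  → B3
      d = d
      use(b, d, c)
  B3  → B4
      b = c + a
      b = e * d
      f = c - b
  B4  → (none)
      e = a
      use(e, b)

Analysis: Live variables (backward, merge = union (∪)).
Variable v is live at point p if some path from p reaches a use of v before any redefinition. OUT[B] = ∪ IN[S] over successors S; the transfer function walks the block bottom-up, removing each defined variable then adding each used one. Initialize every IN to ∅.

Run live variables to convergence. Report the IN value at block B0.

Answer: {b, c, e}

Working:
Per-block solution:
  B0:  IN={b, c, e}  OUT={c, d, e}
  B1:  IN={c, d, e}  OUT={a, b, c, d, e}
  B2:  IN={a, b, c, d, e}  OUT={a, c, d, e}
  B3:  IN={a, c, d, e}  OUT={a, b}
  B4:  IN={a, b}  OUT={}

Merge at B0: OUT[B0] = IN[B1] = {c, d, e}
Applying B0's transfer function to that OUT value gives IN[B0] (row B0 above).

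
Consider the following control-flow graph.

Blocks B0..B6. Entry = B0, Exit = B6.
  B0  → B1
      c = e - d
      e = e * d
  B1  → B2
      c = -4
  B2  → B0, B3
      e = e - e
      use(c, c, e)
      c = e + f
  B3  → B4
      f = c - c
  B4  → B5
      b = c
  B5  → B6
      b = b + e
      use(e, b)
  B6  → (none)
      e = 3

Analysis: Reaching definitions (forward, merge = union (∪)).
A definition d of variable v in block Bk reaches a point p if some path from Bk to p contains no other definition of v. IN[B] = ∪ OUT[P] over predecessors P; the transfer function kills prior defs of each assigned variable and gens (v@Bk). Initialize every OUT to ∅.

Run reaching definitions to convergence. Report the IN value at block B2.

Fixpoint table:
  B0:   IN={c@B2, e@B2}   OUT={c@B0, e@B0}
  B1:   IN={c@B0, e@B0}   OUT={c@B1, e@B0}
  B2:   IN={c@B1, e@B0}   OUT={c@B2, e@B2}
  B3:   IN={c@B2, e@B2}   OUT={c@B2, e@B2, f@B3}
  B4:   IN={c@B2, e@B2, f@B3}   OUT={b@B4, c@B2, e@B2, f@B3}
  B5:   IN={b@B4, c@B2, e@B2, f@B3}   OUT={b@B5, c@B2, e@B2, f@B3}
  B6:   IN={b@B5, c@B2, e@B2, f@B3}   OUT={b@B5, c@B2, e@B6, f@B3}

Merge at B2: IN[B2] = OUT[B1] = {c@B1, e@B0}

Answer: {c@B1, e@B0}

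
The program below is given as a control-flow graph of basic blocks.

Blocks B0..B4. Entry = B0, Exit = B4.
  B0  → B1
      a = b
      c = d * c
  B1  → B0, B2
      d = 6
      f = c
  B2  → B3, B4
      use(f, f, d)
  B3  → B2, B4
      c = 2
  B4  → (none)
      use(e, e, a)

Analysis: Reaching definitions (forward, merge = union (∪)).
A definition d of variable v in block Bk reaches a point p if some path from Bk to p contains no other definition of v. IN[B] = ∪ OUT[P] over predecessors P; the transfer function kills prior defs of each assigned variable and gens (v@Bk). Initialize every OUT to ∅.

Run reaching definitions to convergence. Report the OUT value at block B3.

Answer: {a@B0, c@B3, d@B1, f@B1}

Derivation:
Per-block solution:
  B0:  IN={a@B0, c@B0, d@B1, f@B1}  OUT={a@B0, c@B0, d@B1, f@B1}
  B1:  IN={a@B0, c@B0, d@B1, f@B1}  OUT={a@B0, c@B0, d@B1, f@B1}
  B2:  IN={a@B0, c@B0, c@B3, d@B1, f@B1}  OUT={a@B0, c@B0, c@B3, d@B1, f@B1}
  B3:  IN={a@B0, c@B0, c@B3, d@B1, f@B1}  OUT={a@B0, c@B3, d@B1, f@B1}
  B4:  IN={a@B0, c@B0, c@B3, d@B1, f@B1}  OUT={a@B0, c@B0, c@B3, d@B1, f@B1}

Merge at B3: IN[B3] = OUT[B2] = {a@B0, c@B0, c@B3, d@B1, f@B1}
Applying B3's transfer function to that IN value gives OUT[B3] (row B3 above).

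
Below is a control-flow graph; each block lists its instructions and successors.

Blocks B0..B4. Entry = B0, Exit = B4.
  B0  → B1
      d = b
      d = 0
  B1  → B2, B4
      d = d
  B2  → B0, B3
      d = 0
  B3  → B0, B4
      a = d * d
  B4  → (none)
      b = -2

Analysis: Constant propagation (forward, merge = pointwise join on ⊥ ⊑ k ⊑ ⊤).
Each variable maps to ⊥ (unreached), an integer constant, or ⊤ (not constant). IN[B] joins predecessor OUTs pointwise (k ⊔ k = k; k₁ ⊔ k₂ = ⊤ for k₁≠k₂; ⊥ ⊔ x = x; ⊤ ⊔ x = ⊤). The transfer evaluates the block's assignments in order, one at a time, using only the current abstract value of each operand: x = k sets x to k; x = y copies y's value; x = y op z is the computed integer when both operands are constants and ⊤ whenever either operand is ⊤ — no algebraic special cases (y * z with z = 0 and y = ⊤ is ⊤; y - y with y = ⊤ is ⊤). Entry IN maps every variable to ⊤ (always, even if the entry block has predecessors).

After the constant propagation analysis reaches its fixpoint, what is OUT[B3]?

Answer: {a: 0, b: ⊤, c: ⊤, d: 0, e: ⊤, f: ⊤}

Working:
Converged values:
  B0: | IN=(all ⊤) | OUT={d:0; rest ⊤}
  B1: | IN={d:0; rest ⊤} | OUT={d:0; rest ⊤}
  B2: | IN={d:0; rest ⊤} | OUT={d:0; rest ⊤}
  B3: | IN={d:0; rest ⊤} | OUT={a:0, d:0; rest ⊤}
  B4: | IN={d:0; rest ⊤} | OUT={b:-2, d:0; rest ⊤}

Merge at B3: IN[B3] = OUT[B2] = {a: ⊤, b: ⊤, c: ⊤, d: 0, e: ⊤, f: ⊤}
Applying B3's transfer function to that IN value gives OUT[B3] (row B3 above).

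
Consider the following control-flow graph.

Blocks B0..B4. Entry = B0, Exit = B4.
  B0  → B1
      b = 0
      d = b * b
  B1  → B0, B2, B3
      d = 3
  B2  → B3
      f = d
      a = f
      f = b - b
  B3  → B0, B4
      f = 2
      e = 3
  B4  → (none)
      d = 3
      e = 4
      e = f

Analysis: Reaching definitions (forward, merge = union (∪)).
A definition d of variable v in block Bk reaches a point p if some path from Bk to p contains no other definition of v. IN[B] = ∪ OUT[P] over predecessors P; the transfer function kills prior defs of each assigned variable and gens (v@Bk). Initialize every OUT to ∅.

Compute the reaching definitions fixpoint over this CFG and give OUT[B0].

Fixpoint table:
  B0:   IN={a@B2, b@B0, d@B1, e@B3, f@B3}   OUT={a@B2, b@B0, d@B0, e@B3, f@B3}
  B1:   IN={a@B2, b@B0, d@B0, e@B3, f@B3}   OUT={a@B2, b@B0, d@B1, e@B3, f@B3}
  B2:   IN={a@B2, b@B0, d@B1, e@B3, f@B3}   OUT={a@B2, b@B0, d@B1, e@B3, f@B2}
  B3:   IN={a@B2, b@B0, d@B1, e@B3, f@B2, f@B3}   OUT={a@B2, b@B0, d@B1, e@B3, f@B3}
  B4:   IN={a@B2, b@B0, d@B1, e@B3, f@B3}   OUT={a@B2, b@B0, d@B4, e@B4, f@B3}

Merge at B0 (entry node, so the boundary value {} is joined with the incoming edge(s)): IN[B0] = {} ⊔ OUT[B1] ⊔ OUT[B3] = {a@B2, b@B0, d@B1, e@B3, f@B3}
Applying B0's transfer function to that IN value gives OUT[B0] (row B0 above).

Answer: {a@B2, b@B0, d@B0, e@B3, f@B3}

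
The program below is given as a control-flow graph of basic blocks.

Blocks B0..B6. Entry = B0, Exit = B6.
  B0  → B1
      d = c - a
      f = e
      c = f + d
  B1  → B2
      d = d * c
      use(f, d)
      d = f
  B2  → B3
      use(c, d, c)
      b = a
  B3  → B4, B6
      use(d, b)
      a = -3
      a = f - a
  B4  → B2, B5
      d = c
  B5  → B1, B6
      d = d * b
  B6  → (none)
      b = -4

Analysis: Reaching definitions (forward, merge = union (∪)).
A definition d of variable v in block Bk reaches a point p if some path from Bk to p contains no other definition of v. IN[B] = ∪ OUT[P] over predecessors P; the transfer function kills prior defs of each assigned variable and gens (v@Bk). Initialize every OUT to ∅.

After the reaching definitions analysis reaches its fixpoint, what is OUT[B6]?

Per-block solution:
  B0:  IN={}  OUT={c@B0, d@B0, f@B0}
  B1:  IN={a@B3, b@B2, c@B0, d@B0, d@B5, f@B0}  OUT={a@B3, b@B2, c@B0, d@B1, f@B0}
  B2:  IN={a@B3, b@B2, c@B0, d@B1, d@B4, f@B0}  OUT={a@B3, b@B2, c@B0, d@B1, d@B4, f@B0}
  B3:  IN={a@B3, b@B2, c@B0, d@B1, d@B4, f@B0}  OUT={a@B3, b@B2, c@B0, d@B1, d@B4, f@B0}
  B4:  IN={a@B3, b@B2, c@B0, d@B1, d@B4, f@B0}  OUT={a@B3, b@B2, c@B0, d@B4, f@B0}
  B5:  IN={a@B3, b@B2, c@B0, d@B4, f@B0}  OUT={a@B3, b@B2, c@B0, d@B5, f@B0}
  B6:  IN={a@B3, b@B2, c@B0, d@B1, d@B4, d@B5, f@B0}  OUT={a@B3, b@B6, c@B0, d@B1, d@B4, d@B5, f@B0}

Merge at B6: IN[B6] = OUT[B3] ⊔ OUT[B5] = {a@B3, b@B2, c@B0, d@B1, d@B4, d@B5, f@B0}
Applying B6's transfer function to that IN value gives OUT[B6] (row B6 above).

Answer: {a@B3, b@B6, c@B0, d@B1, d@B4, d@B5, f@B0}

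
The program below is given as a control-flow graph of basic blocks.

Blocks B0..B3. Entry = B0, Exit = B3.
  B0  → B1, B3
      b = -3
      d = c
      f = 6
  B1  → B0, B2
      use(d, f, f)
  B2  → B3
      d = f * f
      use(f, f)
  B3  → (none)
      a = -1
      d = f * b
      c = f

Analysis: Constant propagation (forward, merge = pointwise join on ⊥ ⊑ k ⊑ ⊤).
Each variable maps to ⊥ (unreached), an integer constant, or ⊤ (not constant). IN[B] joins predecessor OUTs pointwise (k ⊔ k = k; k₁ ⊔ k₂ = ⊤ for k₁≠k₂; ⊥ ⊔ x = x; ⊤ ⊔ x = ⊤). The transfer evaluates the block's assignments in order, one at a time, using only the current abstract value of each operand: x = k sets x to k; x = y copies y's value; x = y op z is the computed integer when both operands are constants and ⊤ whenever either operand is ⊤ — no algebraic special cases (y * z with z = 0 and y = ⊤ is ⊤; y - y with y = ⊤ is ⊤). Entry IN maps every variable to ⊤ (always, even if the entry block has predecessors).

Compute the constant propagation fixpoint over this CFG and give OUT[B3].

Converged values:
  B0:   IN=(all ⊤)   OUT={b:-3, f:6; rest ⊤}
  B1:   IN={b:-3, f:6; rest ⊤}   OUT={b:-3, f:6; rest ⊤}
  B2:   IN={b:-3, f:6; rest ⊤}   OUT={b:-3, d:36, f:6; rest ⊤}
  B3:   IN={b:-3, f:6; rest ⊤}   OUT={a:-1, b:-3, c:6, d:-18, f:6; rest ⊤}

Merge at B3: IN[B3] = OUT[B0] ⊔ OUT[B2] = {a: ⊤, b: -3, c: ⊤, d: ⊤, e: ⊤, f: 6}
Applying B3's transfer function to that IN value gives OUT[B3] (row B3 above).

Answer: {a: -1, b: -3, c: 6, d: -18, e: ⊤, f: 6}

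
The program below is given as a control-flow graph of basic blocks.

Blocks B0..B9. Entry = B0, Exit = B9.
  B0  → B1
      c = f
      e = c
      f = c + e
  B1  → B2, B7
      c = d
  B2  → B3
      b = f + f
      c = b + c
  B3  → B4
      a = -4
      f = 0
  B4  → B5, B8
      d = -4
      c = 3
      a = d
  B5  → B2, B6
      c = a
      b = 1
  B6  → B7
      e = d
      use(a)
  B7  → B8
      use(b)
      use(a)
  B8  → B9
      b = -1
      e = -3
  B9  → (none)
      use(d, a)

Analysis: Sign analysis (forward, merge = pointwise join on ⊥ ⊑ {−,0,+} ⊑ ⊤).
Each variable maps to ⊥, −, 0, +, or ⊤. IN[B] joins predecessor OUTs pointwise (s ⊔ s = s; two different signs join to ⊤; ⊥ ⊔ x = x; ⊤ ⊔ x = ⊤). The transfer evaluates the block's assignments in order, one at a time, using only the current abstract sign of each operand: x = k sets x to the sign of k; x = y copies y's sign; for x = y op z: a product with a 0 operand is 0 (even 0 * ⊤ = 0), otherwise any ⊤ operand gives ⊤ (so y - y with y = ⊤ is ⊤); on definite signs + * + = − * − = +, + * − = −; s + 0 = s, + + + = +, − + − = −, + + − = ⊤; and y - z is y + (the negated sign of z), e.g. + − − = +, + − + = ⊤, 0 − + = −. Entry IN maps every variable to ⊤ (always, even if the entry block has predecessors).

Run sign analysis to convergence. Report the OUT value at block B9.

Fixpoint table:
  B0:  IN=(all ⊤)  OUT=(all ⊤)
  B1:  IN=(all ⊤)  OUT=(all ⊤)
  B2:  IN=(all ⊤)  OUT=(all ⊤)
  B3:  IN=(all ⊤)  OUT={a:-, f:0; rest ⊤}
  B4:  IN={a:-, f:0; rest ⊤}  OUT={a:-, c:+, d:-, f:0; rest ⊤}
  B5:  IN={a:-, c:+, d:-, f:0; rest ⊤}  OUT={a:-, b:+, c:-, d:-, f:0; rest ⊤}
  B6:  IN={a:-, b:+, c:-, d:-, f:0; rest ⊤}  OUT={a:-, b:+, c:-, d:-, e:-, f:0; rest ⊤}
  B7:  IN=(all ⊤)  OUT=(all ⊤)
  B8:  IN=(all ⊤)  OUT={b:-, e:-; rest ⊤}
  B9:  IN={b:-, e:-; rest ⊤}  OUT={b:-, e:-; rest ⊤}

Merge at B9: IN[B9] = OUT[B8] = {a: ⊤, b: -, c: ⊤, d: ⊤, e: -, f: ⊤}
Applying B9's transfer function to that IN value gives OUT[B9] (row B9 above).

Answer: {a: ⊤, b: -, c: ⊤, d: ⊤, e: -, f: ⊤}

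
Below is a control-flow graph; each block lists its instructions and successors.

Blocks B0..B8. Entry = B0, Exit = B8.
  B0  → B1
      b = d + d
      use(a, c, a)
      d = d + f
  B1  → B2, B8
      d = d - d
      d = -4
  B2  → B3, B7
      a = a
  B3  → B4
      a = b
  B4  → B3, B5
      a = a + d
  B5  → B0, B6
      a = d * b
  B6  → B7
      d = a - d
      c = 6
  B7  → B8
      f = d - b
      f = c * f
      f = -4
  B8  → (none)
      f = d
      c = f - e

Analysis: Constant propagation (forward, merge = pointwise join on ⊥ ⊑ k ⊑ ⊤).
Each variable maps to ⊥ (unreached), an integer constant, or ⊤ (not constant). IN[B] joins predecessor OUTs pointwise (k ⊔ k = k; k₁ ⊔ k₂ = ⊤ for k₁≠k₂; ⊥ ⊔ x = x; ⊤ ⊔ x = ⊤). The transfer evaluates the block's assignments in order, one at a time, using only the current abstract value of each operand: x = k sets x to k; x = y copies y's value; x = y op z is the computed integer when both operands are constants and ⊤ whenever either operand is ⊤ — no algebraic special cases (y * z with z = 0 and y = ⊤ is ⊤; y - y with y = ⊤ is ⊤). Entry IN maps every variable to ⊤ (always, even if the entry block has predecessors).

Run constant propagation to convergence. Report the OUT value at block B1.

Answer: {a: ⊤, b: ⊤, c: ⊤, d: -4, e: ⊤, f: ⊤}

Derivation:
Fixpoint table:
  B0: | IN=(all ⊤) | OUT=(all ⊤)
  B1: | IN=(all ⊤) | OUT={d:-4; rest ⊤}
  B2: | IN={d:-4; rest ⊤} | OUT={d:-4; rest ⊤}
  B3: | IN={d:-4; rest ⊤} | OUT={d:-4; rest ⊤}
  B4: | IN={d:-4; rest ⊤} | OUT={d:-4; rest ⊤}
  B5: | IN={d:-4; rest ⊤} | OUT={d:-4; rest ⊤}
  B6: | IN={d:-4; rest ⊤} | OUT={c:6; rest ⊤}
  B7: | IN=(all ⊤) | OUT={f:-4; rest ⊤}
  B8: | IN=(all ⊤) | OUT=(all ⊤)

Merge at B1: IN[B1] = OUT[B0] = {a: ⊤, b: ⊤, c: ⊤, d: ⊤, e: ⊤, f: ⊤}
Applying B1's transfer function to that IN value gives OUT[B1] (row B1 above).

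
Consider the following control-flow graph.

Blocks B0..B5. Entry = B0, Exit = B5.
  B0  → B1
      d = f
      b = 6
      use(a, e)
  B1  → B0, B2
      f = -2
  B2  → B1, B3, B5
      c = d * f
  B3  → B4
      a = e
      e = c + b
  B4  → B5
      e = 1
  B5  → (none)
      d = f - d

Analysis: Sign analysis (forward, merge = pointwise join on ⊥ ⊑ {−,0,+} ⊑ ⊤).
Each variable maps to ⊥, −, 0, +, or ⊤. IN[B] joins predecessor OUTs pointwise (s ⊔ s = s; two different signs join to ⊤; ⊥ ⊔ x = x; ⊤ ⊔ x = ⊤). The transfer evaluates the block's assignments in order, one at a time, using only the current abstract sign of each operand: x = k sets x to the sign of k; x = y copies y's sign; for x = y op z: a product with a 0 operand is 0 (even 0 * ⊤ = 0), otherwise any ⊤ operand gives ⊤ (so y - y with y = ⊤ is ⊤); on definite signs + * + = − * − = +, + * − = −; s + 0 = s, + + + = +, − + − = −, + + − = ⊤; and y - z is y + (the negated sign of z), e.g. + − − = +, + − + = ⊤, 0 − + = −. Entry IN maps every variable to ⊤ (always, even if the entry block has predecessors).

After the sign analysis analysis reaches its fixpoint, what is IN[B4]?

Converged values:
  B0: | IN=(all ⊤) | OUT={b:+; rest ⊤}
  B1: | IN={b:+; rest ⊤} | OUT={b:+, f:-; rest ⊤}
  B2: | IN={b:+, f:-; rest ⊤} | OUT={b:+, f:-; rest ⊤}
  B3: | IN={b:+, f:-; rest ⊤} | OUT={b:+, f:-; rest ⊤}
  B4: | IN={b:+, f:-; rest ⊤} | OUT={b:+, e:+, f:-; rest ⊤}
  B5: | IN={b:+, f:-; rest ⊤} | OUT={b:+, f:-; rest ⊤}

Merge at B4: IN[B4] = OUT[B3] = {a: ⊤, b: +, c: ⊤, d: ⊤, e: ⊤, f: -}

Answer: {a: ⊤, b: +, c: ⊤, d: ⊤, e: ⊤, f: -}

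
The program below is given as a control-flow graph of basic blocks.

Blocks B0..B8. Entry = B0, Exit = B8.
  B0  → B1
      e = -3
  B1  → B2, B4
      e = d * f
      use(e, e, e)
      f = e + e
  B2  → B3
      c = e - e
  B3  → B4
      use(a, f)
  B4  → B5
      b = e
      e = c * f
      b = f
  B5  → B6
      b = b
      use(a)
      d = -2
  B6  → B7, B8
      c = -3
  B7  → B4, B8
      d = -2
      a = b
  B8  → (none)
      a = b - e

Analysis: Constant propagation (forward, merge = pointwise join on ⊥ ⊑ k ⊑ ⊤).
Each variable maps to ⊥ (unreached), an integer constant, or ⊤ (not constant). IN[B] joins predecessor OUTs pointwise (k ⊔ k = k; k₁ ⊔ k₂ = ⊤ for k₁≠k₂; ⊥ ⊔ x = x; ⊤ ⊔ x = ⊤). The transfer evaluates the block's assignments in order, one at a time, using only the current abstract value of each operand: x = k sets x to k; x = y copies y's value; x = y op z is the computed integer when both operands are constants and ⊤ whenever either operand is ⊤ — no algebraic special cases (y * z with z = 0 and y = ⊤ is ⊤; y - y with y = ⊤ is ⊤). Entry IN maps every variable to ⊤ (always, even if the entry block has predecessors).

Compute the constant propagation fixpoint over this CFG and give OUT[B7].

Converged values:
  B0: | IN=(all ⊤) | OUT={e:-3; rest ⊤}
  B1: | IN={e:-3; rest ⊤} | OUT=(all ⊤)
  B2: | IN=(all ⊤) | OUT=(all ⊤)
  B3: | IN=(all ⊤) | OUT=(all ⊤)
  B4: | IN=(all ⊤) | OUT=(all ⊤)
  B5: | IN=(all ⊤) | OUT={d:-2; rest ⊤}
  B6: | IN={d:-2; rest ⊤} | OUT={c:-3, d:-2; rest ⊤}
  B7: | IN={c:-3, d:-2; rest ⊤} | OUT={c:-3, d:-2; rest ⊤}
  B8: | IN={c:-3, d:-2; rest ⊤} | OUT={c:-3, d:-2; rest ⊤}

Merge at B7: IN[B7] = OUT[B6] = {a: ⊤, b: ⊤, c: -3, d: -2, e: ⊤, f: ⊤}
Applying B7's transfer function to that IN value gives OUT[B7] (row B7 above).

Answer: {a: ⊤, b: ⊤, c: -3, d: -2, e: ⊤, f: ⊤}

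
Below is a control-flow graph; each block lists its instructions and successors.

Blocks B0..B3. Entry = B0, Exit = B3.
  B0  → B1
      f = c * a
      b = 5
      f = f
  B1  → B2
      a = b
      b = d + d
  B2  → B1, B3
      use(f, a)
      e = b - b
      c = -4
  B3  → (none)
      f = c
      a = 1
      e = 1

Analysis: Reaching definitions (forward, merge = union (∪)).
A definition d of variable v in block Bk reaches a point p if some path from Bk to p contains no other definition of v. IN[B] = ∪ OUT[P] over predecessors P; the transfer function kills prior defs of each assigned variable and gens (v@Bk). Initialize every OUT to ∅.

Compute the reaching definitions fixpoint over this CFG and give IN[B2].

Per-block solution:
  B0:   IN={}   OUT={b@B0, f@B0}
  B1:   IN={a@B1, b@B0, b@B1, c@B2, e@B2, f@B0}   OUT={a@B1, b@B1, c@B2, e@B2, f@B0}
  B2:   IN={a@B1, b@B1, c@B2, e@B2, f@B0}   OUT={a@B1, b@B1, c@B2, e@B2, f@B0}
  B3:   IN={a@B1, b@B1, c@B2, e@B2, f@B0}   OUT={a@B3, b@B1, c@B2, e@B3, f@B3}

Merge at B2: IN[B2] = OUT[B1] = {a@B1, b@B1, c@B2, e@B2, f@B0}

Answer: {a@B1, b@B1, c@B2, e@B2, f@B0}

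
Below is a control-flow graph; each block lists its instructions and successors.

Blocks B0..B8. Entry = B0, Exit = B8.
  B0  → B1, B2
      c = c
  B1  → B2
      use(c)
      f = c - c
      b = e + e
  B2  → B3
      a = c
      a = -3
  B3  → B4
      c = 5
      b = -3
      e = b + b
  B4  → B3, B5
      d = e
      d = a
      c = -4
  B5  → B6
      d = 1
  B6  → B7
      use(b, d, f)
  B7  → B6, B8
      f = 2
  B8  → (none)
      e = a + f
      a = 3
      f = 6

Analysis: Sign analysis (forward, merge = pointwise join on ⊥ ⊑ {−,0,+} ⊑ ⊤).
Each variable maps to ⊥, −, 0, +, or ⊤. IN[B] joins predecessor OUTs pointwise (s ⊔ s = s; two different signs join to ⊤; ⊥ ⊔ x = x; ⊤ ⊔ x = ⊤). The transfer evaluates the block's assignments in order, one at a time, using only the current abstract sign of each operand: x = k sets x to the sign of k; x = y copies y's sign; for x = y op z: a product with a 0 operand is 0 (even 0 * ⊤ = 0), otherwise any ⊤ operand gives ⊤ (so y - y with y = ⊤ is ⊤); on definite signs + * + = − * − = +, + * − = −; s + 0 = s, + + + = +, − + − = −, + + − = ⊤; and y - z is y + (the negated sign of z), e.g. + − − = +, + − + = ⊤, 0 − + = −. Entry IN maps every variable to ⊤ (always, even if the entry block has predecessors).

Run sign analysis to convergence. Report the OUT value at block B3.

Fixpoint table:
  B0: | IN=(all ⊤) | OUT=(all ⊤)
  B1: | IN=(all ⊤) | OUT=(all ⊤)
  B2: | IN=(all ⊤) | OUT={a:-; rest ⊤}
  B3: | IN={a:-; rest ⊤} | OUT={a:-, b:-, c:+, e:-; rest ⊤}
  B4: | IN={a:-, b:-, c:+, e:-; rest ⊤} | OUT={a:-, b:-, c:-, d:-, e:-; rest ⊤}
  B5: | IN={a:-, b:-, c:-, d:-, e:-; rest ⊤} | OUT={a:-, b:-, c:-, d:+, e:-; rest ⊤}
  B6: | IN={a:-, b:-, c:-, d:+, e:-; rest ⊤} | OUT={a:-, b:-, c:-, d:+, e:-; rest ⊤}
  B7: | IN={a:-, b:-, c:-, d:+, e:-; rest ⊤} | OUT={a:-, b:-, c:-, d:+, e:-, f:+; rest ⊤}
  B8: | IN={a:-, b:-, c:-, d:+, e:-, f:+; rest ⊤} | OUT={a:+, b:-, c:-, d:+, f:+; rest ⊤}

Merge at B3: IN[B3] = OUT[B2] ⊔ OUT[B4] = {a: -, b: ⊤, c: ⊤, d: ⊤, e: ⊤, f: ⊤}
Applying B3's transfer function to that IN value gives OUT[B3] (row B3 above).

Answer: {a: -, b: -, c: +, d: ⊤, e: -, f: ⊤}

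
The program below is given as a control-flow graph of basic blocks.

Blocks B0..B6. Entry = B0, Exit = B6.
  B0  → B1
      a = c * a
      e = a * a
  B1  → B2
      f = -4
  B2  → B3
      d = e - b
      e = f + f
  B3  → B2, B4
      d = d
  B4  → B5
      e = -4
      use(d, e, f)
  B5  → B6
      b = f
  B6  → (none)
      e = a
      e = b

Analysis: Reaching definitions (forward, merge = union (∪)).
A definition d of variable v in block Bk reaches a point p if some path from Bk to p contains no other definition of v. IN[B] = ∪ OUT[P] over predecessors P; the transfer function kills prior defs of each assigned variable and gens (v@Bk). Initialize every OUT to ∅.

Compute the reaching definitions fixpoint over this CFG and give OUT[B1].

Answer: {a@B0, e@B0, f@B1}

Trace:
Fixpoint table:
  B0: | IN={} | OUT={a@B0, e@B0}
  B1: | IN={a@B0, e@B0} | OUT={a@B0, e@B0, f@B1}
  B2: | IN={a@B0, d@B3, e@B0, e@B2, f@B1} | OUT={a@B0, d@B2, e@B2, f@B1}
  B3: | IN={a@B0, d@B2, e@B2, f@B1} | OUT={a@B0, d@B3, e@B2, f@B1}
  B4: | IN={a@B0, d@B3, e@B2, f@B1} | OUT={a@B0, d@B3, e@B4, f@B1}
  B5: | IN={a@B0, d@B3, e@B4, f@B1} | OUT={a@B0, b@B5, d@B3, e@B4, f@B1}
  B6: | IN={a@B0, b@B5, d@B3, e@B4, f@B1} | OUT={a@B0, b@B5, d@B3, e@B6, f@B1}

Merge at B1: IN[B1] = OUT[B0] = {a@B0, e@B0}
Applying B1's transfer function to that IN value gives OUT[B1] (row B1 above).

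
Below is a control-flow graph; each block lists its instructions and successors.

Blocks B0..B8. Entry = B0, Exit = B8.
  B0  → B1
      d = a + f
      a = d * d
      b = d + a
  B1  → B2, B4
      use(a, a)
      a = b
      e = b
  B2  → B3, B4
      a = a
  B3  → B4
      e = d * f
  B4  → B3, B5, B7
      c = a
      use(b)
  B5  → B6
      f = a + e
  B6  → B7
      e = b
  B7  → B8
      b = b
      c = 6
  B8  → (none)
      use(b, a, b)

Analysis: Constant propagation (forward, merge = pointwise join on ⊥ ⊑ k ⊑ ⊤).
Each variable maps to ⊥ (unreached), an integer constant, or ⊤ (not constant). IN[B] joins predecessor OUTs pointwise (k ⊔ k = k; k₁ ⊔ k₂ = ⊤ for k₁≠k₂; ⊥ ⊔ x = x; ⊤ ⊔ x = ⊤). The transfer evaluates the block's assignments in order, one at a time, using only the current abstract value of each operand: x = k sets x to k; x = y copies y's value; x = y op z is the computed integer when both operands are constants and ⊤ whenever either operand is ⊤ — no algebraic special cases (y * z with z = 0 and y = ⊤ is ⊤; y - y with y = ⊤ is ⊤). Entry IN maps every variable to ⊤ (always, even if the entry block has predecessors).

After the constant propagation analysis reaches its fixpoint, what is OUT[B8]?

Answer: {a: ⊤, b: ⊤, c: 6, d: ⊤, e: ⊤, f: ⊤}

Trace:
Per-block solution:
  B0: | IN=(all ⊤) | OUT=(all ⊤)
  B1: | IN=(all ⊤) | OUT=(all ⊤)
  B2: | IN=(all ⊤) | OUT=(all ⊤)
  B3: | IN=(all ⊤) | OUT=(all ⊤)
  B4: | IN=(all ⊤) | OUT=(all ⊤)
  B5: | IN=(all ⊤) | OUT=(all ⊤)
  B6: | IN=(all ⊤) | OUT=(all ⊤)
  B7: | IN=(all ⊤) | OUT={c:6; rest ⊤}
  B8: | IN={c:6; rest ⊤} | OUT={c:6; rest ⊤}

Merge at B8: IN[B8] = OUT[B7] = {a: ⊤, b: ⊤, c: 6, d: ⊤, e: ⊤, f: ⊤}
Applying B8's transfer function to that IN value gives OUT[B8] (row B8 above).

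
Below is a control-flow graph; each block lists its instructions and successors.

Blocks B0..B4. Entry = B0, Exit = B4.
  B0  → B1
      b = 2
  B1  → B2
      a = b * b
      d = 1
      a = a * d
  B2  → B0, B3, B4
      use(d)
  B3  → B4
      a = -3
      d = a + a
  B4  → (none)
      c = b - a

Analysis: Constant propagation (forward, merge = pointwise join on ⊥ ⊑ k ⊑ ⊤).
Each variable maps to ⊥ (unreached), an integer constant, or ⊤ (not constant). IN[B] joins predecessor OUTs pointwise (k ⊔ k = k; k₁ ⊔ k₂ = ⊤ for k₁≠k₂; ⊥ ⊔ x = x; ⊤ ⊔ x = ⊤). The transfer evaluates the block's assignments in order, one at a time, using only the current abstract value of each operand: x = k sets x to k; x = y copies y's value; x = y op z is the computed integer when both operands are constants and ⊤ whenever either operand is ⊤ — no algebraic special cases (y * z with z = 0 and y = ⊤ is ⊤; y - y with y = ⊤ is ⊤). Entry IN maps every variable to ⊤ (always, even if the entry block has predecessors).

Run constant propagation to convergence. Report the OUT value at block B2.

Fixpoint table:
  B0: | IN=(all ⊤) | OUT={b:2; rest ⊤}
  B1: | IN={b:2; rest ⊤} | OUT={a:4, b:2, d:1; rest ⊤}
  B2: | IN={a:4, b:2, d:1; rest ⊤} | OUT={a:4, b:2, d:1; rest ⊤}
  B3: | IN={a:4, b:2, d:1; rest ⊤} | OUT={a:-3, b:2, d:-6; rest ⊤}
  B4: | IN={b:2; rest ⊤} | OUT={b:2; rest ⊤}

Merge at B2: IN[B2] = OUT[B1] = {a: 4, b: 2, c: ⊤, d: 1, e: ⊤, f: ⊤}
Applying B2's transfer function to that IN value gives OUT[B2] (row B2 above).

Answer: {a: 4, b: 2, c: ⊤, d: 1, e: ⊤, f: ⊤}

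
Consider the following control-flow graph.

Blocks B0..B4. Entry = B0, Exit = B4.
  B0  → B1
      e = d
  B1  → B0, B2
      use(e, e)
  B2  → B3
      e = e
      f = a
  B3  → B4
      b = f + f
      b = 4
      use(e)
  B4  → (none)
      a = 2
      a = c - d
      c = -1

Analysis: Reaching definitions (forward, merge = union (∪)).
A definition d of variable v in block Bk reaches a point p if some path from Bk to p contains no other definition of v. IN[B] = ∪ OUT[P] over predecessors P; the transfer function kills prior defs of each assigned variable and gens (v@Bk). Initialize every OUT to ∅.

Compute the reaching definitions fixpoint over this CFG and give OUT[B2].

Per-block solution:
  B0:  IN={e@B0}  OUT={e@B0}
  B1:  IN={e@B0}  OUT={e@B0}
  B2:  IN={e@B0}  OUT={e@B2, f@B2}
  B3:  IN={e@B2, f@B2}  OUT={b@B3, e@B2, f@B2}
  B4:  IN={b@B3, e@B2, f@B2}  OUT={a@B4, b@B3, c@B4, e@B2, f@B2}

Merge at B2: IN[B2] = OUT[B1] = {e@B0}
Applying B2's transfer function to that IN value gives OUT[B2] (row B2 above).

Answer: {e@B2, f@B2}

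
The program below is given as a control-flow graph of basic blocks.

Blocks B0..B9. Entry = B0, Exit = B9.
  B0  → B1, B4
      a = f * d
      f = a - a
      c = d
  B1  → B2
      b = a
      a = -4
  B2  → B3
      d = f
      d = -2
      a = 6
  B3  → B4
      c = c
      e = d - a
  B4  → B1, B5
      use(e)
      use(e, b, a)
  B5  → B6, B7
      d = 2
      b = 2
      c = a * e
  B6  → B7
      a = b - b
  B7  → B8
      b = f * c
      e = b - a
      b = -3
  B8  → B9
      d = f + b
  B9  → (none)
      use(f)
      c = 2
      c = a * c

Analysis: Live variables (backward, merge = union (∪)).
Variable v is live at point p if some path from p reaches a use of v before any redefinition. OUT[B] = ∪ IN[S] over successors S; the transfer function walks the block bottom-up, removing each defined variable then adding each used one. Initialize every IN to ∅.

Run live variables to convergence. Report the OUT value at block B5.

Answer: {a, b, c, f}

Trace:
Converged values:
  B0:   IN={b, d, e, f}   OUT={a, b, c, e, f}
  B1:   IN={a, c, f}   OUT={b, c, f}
  B2:   IN={b, c, f}   OUT={a, b, c, d, f}
  B3:   IN={a, b, c, d, f}   OUT={a, b, c, e, f}
  B4:   IN={a, b, c, e, f}   OUT={a, c, e, f}
  B5:   IN={a, e, f}   OUT={a, b, c, f}
  B6:   IN={b, c, f}   OUT={a, c, f}
  B7:   IN={a, c, f}   OUT={a, b, f}
  B8:   IN={a, b, f}   OUT={a, f}
  B9:   IN={a, f}   OUT={}

Merge at B5: OUT[B5] = IN[B6] ⊔ IN[B7] = {a, b, c, f}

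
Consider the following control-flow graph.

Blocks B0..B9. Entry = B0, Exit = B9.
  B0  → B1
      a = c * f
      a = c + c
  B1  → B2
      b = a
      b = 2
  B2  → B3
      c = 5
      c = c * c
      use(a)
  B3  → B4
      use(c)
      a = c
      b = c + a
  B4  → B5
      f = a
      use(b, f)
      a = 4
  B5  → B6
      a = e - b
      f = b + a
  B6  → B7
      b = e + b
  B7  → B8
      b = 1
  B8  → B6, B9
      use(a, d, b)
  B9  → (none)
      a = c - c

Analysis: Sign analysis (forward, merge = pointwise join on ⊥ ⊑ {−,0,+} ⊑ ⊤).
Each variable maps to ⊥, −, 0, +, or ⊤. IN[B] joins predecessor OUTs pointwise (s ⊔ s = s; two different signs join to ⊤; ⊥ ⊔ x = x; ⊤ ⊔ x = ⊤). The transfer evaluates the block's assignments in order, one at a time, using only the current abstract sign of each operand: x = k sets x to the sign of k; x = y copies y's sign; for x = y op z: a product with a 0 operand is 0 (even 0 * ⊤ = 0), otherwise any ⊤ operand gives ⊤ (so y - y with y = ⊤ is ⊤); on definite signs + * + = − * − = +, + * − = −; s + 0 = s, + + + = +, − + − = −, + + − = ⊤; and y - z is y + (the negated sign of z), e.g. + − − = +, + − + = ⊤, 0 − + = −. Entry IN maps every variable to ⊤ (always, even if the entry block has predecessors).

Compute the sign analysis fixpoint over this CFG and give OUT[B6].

Answer: {a: ⊤, b: ⊤, c: +, d: ⊤, e: ⊤, f: ⊤}

Trace:
Converged values:
  B0: | IN=(all ⊤) | OUT=(all ⊤)
  B1: | IN=(all ⊤) | OUT={b:+; rest ⊤}
  B2: | IN={b:+; rest ⊤} | OUT={b:+, c:+; rest ⊤}
  B3: | IN={b:+, c:+; rest ⊤} | OUT={a:+, b:+, c:+; rest ⊤}
  B4: | IN={a:+, b:+, c:+; rest ⊤} | OUT={a:+, b:+, c:+, f:+; rest ⊤}
  B5: | IN={a:+, b:+, c:+, f:+; rest ⊤} | OUT={b:+, c:+; rest ⊤}
  B6: | IN={b:+, c:+; rest ⊤} | OUT={c:+; rest ⊤}
  B7: | IN={c:+; rest ⊤} | OUT={b:+, c:+; rest ⊤}
  B8: | IN={b:+, c:+; rest ⊤} | OUT={b:+, c:+; rest ⊤}
  B9: | IN={b:+, c:+; rest ⊤} | OUT={b:+, c:+; rest ⊤}

Merge at B6: IN[B6] = OUT[B5] ⊔ OUT[B8] = {a: ⊤, b: +, c: +, d: ⊤, e: ⊤, f: ⊤}
Applying B6's transfer function to that IN value gives OUT[B6] (row B6 above).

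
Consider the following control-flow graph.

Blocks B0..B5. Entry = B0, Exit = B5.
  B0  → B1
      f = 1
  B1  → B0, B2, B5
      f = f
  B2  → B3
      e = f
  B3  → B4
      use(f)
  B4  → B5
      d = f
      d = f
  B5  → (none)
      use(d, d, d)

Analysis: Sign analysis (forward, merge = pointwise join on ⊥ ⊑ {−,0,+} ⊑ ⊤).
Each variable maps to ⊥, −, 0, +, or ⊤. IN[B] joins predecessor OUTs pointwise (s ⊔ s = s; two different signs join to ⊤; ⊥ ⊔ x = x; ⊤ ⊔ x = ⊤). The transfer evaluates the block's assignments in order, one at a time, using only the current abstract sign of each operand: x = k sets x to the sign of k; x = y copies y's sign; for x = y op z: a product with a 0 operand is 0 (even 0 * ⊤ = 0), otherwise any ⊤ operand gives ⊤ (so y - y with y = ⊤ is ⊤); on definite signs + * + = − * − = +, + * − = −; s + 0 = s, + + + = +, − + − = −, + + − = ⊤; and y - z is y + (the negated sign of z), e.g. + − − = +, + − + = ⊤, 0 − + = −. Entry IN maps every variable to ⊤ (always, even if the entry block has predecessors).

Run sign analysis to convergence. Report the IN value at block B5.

Answer: {a: ⊤, b: ⊤, c: ⊤, d: ⊤, e: ⊤, f: +}

Working:
Fixpoint table:
  B0:  IN=(all ⊤)  OUT={f:+; rest ⊤}
  B1:  IN={f:+; rest ⊤}  OUT={f:+; rest ⊤}
  B2:  IN={f:+; rest ⊤}  OUT={e:+, f:+; rest ⊤}
  B3:  IN={e:+, f:+; rest ⊤}  OUT={e:+, f:+; rest ⊤}
  B4:  IN={e:+, f:+; rest ⊤}  OUT={d:+, e:+, f:+; rest ⊤}
  B5:  IN={f:+; rest ⊤}  OUT={f:+; rest ⊤}

Merge at B5: IN[B5] = OUT[B1] ⊔ OUT[B4] = {a: ⊤, b: ⊤, c: ⊤, d: ⊤, e: ⊤, f: +}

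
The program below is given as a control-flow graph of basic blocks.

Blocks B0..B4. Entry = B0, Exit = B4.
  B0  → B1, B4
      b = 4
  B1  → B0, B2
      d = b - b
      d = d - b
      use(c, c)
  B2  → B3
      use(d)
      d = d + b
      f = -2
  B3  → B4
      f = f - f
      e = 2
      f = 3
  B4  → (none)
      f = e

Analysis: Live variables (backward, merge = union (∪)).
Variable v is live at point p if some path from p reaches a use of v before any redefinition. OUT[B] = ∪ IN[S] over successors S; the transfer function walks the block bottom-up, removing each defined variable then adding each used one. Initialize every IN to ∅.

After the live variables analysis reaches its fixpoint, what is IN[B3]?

Answer: {f}

Trace:
Converged values:
  B0:  IN={c, e}  OUT={b, c, e}
  B1:  IN={b, c, e}  OUT={b, c, d, e}
  B2:  IN={b, d}  OUT={f}
  B3:  IN={f}  OUT={e}
  B4:  IN={e}  OUT={}

Merge at B3: OUT[B3] = IN[B4] = {e}
Applying B3's transfer function to that OUT value gives IN[B3] (row B3 above).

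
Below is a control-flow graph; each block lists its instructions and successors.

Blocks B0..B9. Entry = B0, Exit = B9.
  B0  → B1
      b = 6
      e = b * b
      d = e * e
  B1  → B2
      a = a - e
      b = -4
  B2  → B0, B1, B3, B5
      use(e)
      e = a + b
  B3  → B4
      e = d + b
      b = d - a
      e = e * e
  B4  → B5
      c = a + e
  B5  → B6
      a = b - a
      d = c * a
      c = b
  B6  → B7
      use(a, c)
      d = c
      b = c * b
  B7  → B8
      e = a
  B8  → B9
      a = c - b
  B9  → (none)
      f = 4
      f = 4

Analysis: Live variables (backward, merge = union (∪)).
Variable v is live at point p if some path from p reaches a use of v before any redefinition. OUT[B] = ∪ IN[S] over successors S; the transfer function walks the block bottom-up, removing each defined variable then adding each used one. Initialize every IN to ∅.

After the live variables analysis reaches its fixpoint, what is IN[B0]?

Converged values:
  B0:   IN={a, c}   OUT={a, c, d, e}
  B1:   IN={a, c, d, e}   OUT={a, b, c, d, e}
  B2:   IN={a, b, c, d, e}   OUT={a, b, c, d, e}
  B3:   IN={a, b, d}   OUT={a, b, e}
  B4:   IN={a, b, e}   OUT={a, b, c}
  B5:   IN={a, b, c}   OUT={a, b, c}
  B6:   IN={a, b, c}   OUT={a, b, c}
  B7:   IN={a, b, c}   OUT={b, c}
  B8:   IN={b, c}   OUT={}
  B9:   IN={}   OUT={}

Merge at B0: OUT[B0] = IN[B1] = {a, c, d, e}
Applying B0's transfer function to that OUT value gives IN[B0] (row B0 above).

Answer: {a, c}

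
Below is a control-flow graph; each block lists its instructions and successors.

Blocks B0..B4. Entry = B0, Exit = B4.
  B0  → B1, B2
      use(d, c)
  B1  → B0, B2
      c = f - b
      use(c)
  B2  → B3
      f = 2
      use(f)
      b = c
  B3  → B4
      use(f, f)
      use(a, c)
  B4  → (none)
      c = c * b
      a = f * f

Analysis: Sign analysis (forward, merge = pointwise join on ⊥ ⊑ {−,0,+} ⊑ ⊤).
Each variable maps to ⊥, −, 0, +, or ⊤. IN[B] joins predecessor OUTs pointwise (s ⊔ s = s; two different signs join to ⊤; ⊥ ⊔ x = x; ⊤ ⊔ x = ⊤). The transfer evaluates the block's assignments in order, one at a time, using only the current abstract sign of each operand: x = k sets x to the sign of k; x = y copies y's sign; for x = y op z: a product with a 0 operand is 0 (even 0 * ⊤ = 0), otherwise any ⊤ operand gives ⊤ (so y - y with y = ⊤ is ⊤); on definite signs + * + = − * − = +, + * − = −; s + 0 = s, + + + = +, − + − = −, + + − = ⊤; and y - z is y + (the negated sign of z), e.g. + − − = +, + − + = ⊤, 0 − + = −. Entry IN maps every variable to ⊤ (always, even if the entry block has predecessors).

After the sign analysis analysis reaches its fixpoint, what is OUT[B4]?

Answer: {a: +, b: ⊤, c: ⊤, d: ⊤, e: ⊤, f: +}

Trace:
Converged values:
  B0: | IN=(all ⊤) | OUT=(all ⊤)
  B1: | IN=(all ⊤) | OUT=(all ⊤)
  B2: | IN=(all ⊤) | OUT={f:+; rest ⊤}
  B3: | IN={f:+; rest ⊤} | OUT={f:+; rest ⊤}
  B4: | IN={f:+; rest ⊤} | OUT={a:+, f:+; rest ⊤}

Merge at B4: IN[B4] = OUT[B3] = {a: ⊤, b: ⊤, c: ⊤, d: ⊤, e: ⊤, f: +}
Applying B4's transfer function to that IN value gives OUT[B4] (row B4 above).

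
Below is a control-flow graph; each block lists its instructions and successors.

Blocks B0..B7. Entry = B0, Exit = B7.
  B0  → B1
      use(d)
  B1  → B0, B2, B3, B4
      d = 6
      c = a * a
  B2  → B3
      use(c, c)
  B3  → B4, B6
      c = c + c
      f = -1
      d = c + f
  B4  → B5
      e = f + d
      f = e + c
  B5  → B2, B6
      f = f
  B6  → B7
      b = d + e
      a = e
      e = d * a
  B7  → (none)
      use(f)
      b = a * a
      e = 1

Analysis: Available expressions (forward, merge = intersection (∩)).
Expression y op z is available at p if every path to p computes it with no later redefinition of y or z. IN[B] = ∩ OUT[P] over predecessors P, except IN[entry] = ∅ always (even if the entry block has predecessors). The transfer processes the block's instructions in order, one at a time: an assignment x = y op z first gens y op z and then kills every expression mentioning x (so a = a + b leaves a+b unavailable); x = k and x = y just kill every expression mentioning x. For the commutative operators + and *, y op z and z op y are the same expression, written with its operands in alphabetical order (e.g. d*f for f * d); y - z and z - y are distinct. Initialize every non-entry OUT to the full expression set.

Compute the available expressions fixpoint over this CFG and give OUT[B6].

Converged values:
  B0:  IN={}  OUT={}
  B1:  IN={}  OUT={a*a}
  B2:  IN={a*a}  OUT={a*a}
  B3:  IN={a*a}  OUT={a*a, c+f}
  B4:  IN={a*a}  OUT={a*a, c+e}
  B5:  IN={a*a, c+e}  OUT={a*a, c+e}
  B6:  IN={a*a}  OUT={a*d}
  B7:  IN={a*d}  OUT={a*a, a*d}

Merge at B6: IN[B6] = OUT[B3] ∩ OUT[B5] = {a*a}
Applying B6's transfer function to that IN value gives OUT[B6] (row B6 above).

Answer: {a*d}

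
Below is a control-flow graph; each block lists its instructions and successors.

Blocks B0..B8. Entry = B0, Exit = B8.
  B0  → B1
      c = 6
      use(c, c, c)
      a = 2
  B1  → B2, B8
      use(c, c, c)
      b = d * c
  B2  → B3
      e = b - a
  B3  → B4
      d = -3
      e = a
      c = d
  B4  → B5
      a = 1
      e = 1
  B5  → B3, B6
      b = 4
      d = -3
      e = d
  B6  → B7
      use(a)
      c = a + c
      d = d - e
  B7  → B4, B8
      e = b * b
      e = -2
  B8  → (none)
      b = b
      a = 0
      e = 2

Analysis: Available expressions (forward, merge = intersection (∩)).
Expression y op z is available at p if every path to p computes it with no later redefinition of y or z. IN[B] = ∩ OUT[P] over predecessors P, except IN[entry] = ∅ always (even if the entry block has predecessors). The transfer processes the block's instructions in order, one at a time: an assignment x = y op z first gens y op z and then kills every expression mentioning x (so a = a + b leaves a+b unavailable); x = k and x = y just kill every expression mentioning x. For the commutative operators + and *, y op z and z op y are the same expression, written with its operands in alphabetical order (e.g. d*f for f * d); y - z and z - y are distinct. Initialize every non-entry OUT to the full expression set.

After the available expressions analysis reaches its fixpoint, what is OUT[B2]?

Answer: {b-a, c*d}

Working:
Per-block solution:
  B0:  IN={}  OUT={}
  B1:  IN={}  OUT={c*d}
  B2:  IN={c*d}  OUT={b-a, c*d}
  B3:  IN={}  OUT={}
  B4:  IN={}  OUT={}
  B5:  IN={}  OUT={}
  B6:  IN={}  OUT={}
  B7:  IN={}  OUT={b*b}
  B8:  IN={}  OUT={}

Merge at B2: IN[B2] = OUT[B1] = {c*d}
Applying B2's transfer function to that IN value gives OUT[B2] (row B2 above).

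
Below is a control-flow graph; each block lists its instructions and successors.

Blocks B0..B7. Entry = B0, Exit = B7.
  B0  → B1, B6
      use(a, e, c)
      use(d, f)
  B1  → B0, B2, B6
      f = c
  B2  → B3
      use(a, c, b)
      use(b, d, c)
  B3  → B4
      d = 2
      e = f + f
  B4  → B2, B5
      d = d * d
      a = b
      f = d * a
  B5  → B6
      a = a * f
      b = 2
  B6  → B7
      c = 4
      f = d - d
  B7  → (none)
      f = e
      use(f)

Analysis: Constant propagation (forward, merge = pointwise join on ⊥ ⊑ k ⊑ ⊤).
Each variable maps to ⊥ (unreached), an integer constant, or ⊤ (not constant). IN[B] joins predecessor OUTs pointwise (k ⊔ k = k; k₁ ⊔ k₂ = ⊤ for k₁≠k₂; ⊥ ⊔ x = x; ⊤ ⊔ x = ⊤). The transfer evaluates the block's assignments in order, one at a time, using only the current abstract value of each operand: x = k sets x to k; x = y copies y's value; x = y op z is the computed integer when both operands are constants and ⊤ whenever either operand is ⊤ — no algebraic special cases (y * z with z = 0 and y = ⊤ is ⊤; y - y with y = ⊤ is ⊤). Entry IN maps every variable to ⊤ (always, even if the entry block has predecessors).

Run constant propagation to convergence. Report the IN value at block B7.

Answer: {a: ⊤, b: ⊤, c: 4, d: ⊤, e: ⊤, f: ⊤}

Working:
Converged values:
  B0: | IN=(all ⊤) | OUT=(all ⊤)
  B1: | IN=(all ⊤) | OUT=(all ⊤)
  B2: | IN=(all ⊤) | OUT=(all ⊤)
  B3: | IN=(all ⊤) | OUT={d:2; rest ⊤}
  B4: | IN={d:2; rest ⊤} | OUT={d:4; rest ⊤}
  B5: | IN={d:4; rest ⊤} | OUT={b:2, d:4; rest ⊤}
  B6: | IN=(all ⊤) | OUT={c:4; rest ⊤}
  B7: | IN={c:4; rest ⊤} | OUT={c:4; rest ⊤}

Merge at B7: IN[B7] = OUT[B6] = {a: ⊤, b: ⊤, c: 4, d: ⊤, e: ⊤, f: ⊤}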